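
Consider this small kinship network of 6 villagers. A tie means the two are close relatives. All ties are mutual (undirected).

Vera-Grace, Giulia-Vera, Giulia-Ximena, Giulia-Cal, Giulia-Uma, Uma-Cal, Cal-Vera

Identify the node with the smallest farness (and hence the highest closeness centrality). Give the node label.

Farness (sum of distances to all others) for each node — Cal:7, Giulia:6, Grace:11, Uma:9, Vera:7, Ximena:10.
The smallest farness is 6, for Giulia, so Giulia has the highest closeness.

Giulia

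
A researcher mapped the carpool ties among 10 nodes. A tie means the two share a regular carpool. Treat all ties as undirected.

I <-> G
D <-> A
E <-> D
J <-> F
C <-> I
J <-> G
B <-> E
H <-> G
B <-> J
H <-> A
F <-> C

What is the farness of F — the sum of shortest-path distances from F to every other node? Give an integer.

22

Distances from F: A:4, B:2, C:1, D:4, E:3, G:2, H:3, I:2, J:1.
Sum = 4 + 2 + 1 + 4 + 3 + 2 + 3 + 2 + 1 = 22.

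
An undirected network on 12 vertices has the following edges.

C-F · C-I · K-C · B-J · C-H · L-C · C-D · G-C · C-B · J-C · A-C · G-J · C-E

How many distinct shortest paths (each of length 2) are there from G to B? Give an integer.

The shortest distance is 2. The length-2 paths are: G–C–B; G–J–B.
That gives 2 distinct shortest paths.

2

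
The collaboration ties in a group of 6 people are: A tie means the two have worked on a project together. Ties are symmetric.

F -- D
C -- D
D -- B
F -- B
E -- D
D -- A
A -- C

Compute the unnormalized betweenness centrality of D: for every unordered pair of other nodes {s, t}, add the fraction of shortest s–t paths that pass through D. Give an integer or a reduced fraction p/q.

8

Pairs whose geodesics pass through D — E–F: 1; E–C: 1; E–B: 1; E–A: 1; F–C: 1; F–A: 1; C–B: 1; B–A: 1.
All other pairs contribute 0.
Summing the contributions gives betweenness(D) = 8.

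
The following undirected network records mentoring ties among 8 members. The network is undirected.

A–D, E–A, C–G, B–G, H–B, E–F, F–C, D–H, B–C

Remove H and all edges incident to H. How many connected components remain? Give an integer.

H's neighbors (B and D) remain reachable from one another through other ties, so the rest of the network stays in one piece.

1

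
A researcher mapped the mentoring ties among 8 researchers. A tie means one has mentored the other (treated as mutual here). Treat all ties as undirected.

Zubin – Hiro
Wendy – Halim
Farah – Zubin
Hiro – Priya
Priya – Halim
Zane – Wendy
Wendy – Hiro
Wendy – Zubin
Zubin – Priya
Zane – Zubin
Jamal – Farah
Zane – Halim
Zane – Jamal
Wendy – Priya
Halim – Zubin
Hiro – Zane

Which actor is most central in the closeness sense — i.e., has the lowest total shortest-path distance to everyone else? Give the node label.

Farness (sum of distances to all others) for each node — Farah:12, Halim:10, Hiro:10, Jamal:13, Priya:11, Wendy:9, Zane:9, Zubin:8.
The smallest farness is 8, for Zubin, so Zubin has the highest closeness.

Zubin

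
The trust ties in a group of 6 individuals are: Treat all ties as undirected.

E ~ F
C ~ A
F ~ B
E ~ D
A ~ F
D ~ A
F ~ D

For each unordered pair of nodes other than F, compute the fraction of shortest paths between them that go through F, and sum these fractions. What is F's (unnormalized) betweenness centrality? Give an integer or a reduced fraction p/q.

5

Pairs whose geodesics pass through F — B–C: 1; B–A: 1; B–E: 1; B–D: 1; C–E: 1/2; A–E: 1/2.
All other pairs contribute 0.
Summing the contributions gives betweenness(F) = 5.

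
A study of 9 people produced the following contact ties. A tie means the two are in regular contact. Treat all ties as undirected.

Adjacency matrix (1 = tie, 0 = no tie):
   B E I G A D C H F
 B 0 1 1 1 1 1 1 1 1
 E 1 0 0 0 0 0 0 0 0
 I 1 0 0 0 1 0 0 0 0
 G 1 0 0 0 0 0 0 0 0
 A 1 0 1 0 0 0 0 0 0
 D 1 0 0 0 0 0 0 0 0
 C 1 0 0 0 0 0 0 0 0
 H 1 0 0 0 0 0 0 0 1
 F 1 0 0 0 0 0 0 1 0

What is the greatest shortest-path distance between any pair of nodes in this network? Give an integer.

Eccentricity of each node (its greatest distance to any other): A:2, B:1, C:2, D:2, E:2, F:2, G:2, H:2, I:2.
The maximum eccentricity is 2, realized for instance by the pair E–I via E – B – I. So the diameter is 2.

2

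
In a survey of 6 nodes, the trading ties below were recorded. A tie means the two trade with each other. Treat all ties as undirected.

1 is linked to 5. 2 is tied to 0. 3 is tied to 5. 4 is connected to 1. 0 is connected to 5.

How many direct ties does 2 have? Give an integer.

2 is directly tied to 0. That is 1 neighbor, so the degree of 2 is 1.

1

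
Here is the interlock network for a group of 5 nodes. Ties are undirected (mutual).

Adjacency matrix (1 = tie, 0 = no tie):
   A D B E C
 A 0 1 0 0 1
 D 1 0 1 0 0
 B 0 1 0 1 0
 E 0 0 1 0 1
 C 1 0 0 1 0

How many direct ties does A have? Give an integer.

2

A is directly tied to C and D. That is 2 neighbors, so the degree of A is 2.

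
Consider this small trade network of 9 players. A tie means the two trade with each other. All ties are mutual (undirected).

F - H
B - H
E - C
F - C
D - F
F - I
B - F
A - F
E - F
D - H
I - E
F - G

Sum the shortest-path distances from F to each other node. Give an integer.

8

Distances from F: A:1, B:1, C:1, D:1, E:1, G:1, H:1, I:1.
Sum = 1 + 1 + 1 + 1 + 1 + 1 + 1 + 1 = 8.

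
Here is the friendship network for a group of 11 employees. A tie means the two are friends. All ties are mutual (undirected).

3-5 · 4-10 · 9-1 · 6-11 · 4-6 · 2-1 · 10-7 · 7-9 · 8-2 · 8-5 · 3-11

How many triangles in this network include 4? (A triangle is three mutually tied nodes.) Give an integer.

0

4's neighbors are 6 and 10, but none of them are tied to each other, so no triangle contains 4.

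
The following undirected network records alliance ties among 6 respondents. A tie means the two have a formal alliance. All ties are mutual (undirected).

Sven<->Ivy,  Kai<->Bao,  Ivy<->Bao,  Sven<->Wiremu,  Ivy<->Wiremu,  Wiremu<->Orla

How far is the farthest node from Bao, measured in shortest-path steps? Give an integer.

3

Distances from Bao: Ivy:1, Kai:1, Orla:3, Sven:2, Wiremu:2.
The largest is 3 (to Orla), so the eccentricity of Bao is 3.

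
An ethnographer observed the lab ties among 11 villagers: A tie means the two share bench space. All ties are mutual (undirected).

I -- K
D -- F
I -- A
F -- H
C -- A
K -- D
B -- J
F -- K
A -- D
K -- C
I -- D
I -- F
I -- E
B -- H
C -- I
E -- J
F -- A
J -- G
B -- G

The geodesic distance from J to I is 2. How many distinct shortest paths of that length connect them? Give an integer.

1

The shortest distance is 2, and the only length-2 path is J–E–I. So there is exactly 1 shortest path.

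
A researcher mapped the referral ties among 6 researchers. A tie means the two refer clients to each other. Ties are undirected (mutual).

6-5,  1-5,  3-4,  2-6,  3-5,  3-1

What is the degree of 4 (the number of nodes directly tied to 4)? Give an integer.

1

4 is directly tied to 3. That is 1 neighbor, so the degree of 4 is 1.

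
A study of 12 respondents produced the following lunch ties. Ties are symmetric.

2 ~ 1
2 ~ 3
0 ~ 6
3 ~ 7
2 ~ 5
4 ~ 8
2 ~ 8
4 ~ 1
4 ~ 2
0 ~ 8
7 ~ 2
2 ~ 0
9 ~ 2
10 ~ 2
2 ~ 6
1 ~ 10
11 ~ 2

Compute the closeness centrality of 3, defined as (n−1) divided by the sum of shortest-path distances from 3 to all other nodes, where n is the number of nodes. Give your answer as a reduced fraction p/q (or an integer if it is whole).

11/20

Distances from 3: 0:2, 1:2, 2:1, 4:2, 5:2, 6:2, 7:1, 8:2, 9:2, 10:2, 11:2. Sum = 20.
n = 12, so closeness = 11/20.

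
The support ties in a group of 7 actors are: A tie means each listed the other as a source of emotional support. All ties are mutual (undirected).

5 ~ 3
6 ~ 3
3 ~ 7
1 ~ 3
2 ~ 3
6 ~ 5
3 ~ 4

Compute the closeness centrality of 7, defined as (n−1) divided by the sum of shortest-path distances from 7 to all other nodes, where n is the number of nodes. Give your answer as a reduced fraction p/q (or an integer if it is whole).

6/11

Distances from 7: 1:2, 2:2, 3:1, 4:2, 5:2, 6:2. Sum = 11.
n = 7, so closeness = 6/11.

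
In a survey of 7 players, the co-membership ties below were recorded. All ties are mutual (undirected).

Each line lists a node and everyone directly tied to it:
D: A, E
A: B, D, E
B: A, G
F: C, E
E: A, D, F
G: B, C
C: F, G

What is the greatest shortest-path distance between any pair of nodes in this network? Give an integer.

3

Eccentricity of each node (its greatest distance to any other): A:3, B:3, C:3, D:3, E:3, F:3, G:3.
The maximum eccentricity is 3, realized for instance by the pair C–A via C – G – B – A. So the diameter is 3.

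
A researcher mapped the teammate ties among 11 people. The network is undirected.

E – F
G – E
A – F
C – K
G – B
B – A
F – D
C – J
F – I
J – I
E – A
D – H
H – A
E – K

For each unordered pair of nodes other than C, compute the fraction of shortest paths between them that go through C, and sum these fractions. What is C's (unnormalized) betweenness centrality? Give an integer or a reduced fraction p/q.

Pairs whose geodesics pass through C — J–G: 1/2; J–E: 1/2; J–K: 1; I–K: 1/2.
All other pairs contribute 0.
Summing the contributions gives betweenness(C) = 5/2.

5/2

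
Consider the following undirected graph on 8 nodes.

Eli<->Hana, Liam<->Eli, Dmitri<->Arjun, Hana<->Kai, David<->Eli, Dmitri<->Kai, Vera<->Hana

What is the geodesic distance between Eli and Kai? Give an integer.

2

One shortest route is Eli – Hana – Kai, which uses 2 edges, and Eli and Kai are not directly tied, so nothing shorter exists. So d(Eli,Kai) = 2.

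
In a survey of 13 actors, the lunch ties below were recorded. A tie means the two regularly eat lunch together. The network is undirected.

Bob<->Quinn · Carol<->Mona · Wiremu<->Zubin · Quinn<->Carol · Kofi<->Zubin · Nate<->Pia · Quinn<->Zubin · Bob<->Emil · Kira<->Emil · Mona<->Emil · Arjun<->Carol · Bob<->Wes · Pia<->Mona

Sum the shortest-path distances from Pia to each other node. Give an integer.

Distances from Pia: Arjun:3, Bob:3, Carol:2, Emil:2, Kira:3, Kofi:5, Mona:1, Nate:1, Quinn:3, Wes:4, Wiremu:5, Zubin:4.
Sum = 3 + 3 + 2 + 2 + 3 + 5 + 1 + 1 + 3 + 4 + 5 + 4 = 36.

36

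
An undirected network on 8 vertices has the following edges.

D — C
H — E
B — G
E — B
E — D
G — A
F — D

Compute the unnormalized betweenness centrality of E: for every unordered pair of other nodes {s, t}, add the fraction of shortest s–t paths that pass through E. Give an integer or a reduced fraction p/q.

Pairs whose geodesics pass through E — A–H: 1; A–F: 1; A–D: 1; A–C: 1; H–B: 1; H–F: 1; H–D: 1; H–C: 1; H–G: 1; B–F: 1; B–D: 1; B–C: 1; F–G: 1; D–G: 1 … (+1 more pairs).
All other pairs contribute 0.
Summing the contributions gives betweenness(E) = 15.

15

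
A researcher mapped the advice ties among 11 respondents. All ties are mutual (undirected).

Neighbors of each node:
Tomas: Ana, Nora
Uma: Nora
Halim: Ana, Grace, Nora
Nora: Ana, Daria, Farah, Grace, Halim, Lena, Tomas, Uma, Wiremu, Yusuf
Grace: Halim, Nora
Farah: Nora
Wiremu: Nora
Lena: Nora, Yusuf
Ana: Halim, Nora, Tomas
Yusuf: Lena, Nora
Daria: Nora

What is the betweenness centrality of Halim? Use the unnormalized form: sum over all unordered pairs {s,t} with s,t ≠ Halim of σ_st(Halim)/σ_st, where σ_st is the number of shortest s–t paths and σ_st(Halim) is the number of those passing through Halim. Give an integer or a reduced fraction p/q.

Pairs whose geodesics pass through Halim — Grace–Ana: 1/2.
All other pairs contribute 0.
Summing the contributions gives betweenness(Halim) = 1/2.

1/2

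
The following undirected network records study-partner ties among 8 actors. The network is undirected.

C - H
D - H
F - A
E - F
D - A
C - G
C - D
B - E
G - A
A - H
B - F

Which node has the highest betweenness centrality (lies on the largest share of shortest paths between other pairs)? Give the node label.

A

Unnormalized betweenness of each node: A:13, B:0, C:1, D:4/3, E:0, F:10, G:4/3, H:4/3.
A has the largest value, 13, making it the main broker — the node through which the most shortest paths run.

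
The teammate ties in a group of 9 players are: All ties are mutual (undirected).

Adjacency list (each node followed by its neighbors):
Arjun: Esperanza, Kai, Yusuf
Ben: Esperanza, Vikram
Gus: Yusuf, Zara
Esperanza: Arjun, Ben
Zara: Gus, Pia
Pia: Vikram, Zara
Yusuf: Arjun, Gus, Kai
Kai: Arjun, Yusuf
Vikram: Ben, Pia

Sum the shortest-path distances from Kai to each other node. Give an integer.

20

Distances from Kai: Arjun:1, Ben:3, Esperanza:2, Gus:2, Pia:4, Vikram:4, Yusuf:1, Zara:3.
Sum = 1 + 3 + 2 + 2 + 4 + 4 + 1 + 3 = 20.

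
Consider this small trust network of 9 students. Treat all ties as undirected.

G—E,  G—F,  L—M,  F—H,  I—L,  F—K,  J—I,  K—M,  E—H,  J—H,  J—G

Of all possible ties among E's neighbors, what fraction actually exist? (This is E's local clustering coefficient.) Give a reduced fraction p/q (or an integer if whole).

0

E's neighbors: G and H (k = 2).
Possible neighbor pairs: C(2,2) = 1. Edges among them: none → e = 0.
Clustering(E) = 0/1.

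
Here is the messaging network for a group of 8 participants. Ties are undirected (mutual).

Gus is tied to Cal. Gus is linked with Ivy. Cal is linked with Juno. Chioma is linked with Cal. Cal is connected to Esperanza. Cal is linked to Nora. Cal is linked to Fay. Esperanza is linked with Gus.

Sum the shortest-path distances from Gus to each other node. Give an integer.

Distances from Gus: Cal:1, Chioma:2, Esperanza:1, Fay:2, Ivy:1, Juno:2, Nora:2.
Sum = 1 + 2 + 1 + 2 + 1 + 2 + 2 = 11.

11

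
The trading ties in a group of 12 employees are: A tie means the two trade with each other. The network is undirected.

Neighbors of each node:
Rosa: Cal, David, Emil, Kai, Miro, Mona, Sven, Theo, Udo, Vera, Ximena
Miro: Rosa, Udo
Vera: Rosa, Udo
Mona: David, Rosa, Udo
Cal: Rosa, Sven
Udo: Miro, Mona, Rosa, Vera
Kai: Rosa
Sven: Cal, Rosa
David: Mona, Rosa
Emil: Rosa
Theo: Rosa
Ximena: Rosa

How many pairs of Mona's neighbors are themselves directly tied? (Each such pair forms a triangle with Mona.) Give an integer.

Mona's neighbors: David, Rosa, and Udo.
Neighbor pairs that are themselves tied: Mona–David–Rosa; Mona–Rosa–Udo. Each forms one triangle with Mona, for 2 in total.

2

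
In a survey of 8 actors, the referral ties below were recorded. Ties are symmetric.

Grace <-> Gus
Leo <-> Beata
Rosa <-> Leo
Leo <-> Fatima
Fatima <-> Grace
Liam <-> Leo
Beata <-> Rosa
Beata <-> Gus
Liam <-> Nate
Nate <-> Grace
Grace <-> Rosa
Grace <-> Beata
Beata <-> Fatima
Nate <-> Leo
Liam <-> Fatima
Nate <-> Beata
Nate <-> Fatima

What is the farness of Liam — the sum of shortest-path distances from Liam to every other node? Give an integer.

12

Distances from Liam: Beata:2, Fatima:1, Grace:2, Gus:3, Leo:1, Nate:1, Rosa:2.
Sum = 2 + 1 + 2 + 3 + 1 + 1 + 2 = 12.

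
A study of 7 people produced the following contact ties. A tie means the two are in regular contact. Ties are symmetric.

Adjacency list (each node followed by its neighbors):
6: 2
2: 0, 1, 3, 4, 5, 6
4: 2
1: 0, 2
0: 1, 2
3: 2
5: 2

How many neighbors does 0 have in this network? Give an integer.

0 is directly tied to 1 and 2. That is 2 neighbors, so the degree of 0 is 2.

2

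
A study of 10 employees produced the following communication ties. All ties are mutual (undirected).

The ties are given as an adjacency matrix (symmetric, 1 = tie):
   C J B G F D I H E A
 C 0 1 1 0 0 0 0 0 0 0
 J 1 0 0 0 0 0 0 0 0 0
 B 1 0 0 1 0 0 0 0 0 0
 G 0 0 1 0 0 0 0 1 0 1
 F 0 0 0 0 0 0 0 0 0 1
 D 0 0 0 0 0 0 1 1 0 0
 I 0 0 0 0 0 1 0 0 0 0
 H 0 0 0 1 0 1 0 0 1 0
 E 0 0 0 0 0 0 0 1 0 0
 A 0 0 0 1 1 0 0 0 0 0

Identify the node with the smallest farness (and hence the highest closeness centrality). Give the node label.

G

Farness (sum of distances to all others) for each node — A:23, B:21, C:27, D:25, E:27, F:31, G:17, H:19, I:33, J:35.
The smallest farness is 17, for G, so G has the highest closeness.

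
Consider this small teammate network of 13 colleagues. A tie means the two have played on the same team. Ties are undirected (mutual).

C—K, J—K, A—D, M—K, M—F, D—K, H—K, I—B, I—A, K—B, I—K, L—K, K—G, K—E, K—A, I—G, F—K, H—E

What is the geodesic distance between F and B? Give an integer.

2

One shortest route is F – K – B, which uses 2 edges, and F and B are not directly tied, so nothing shorter exists. So d(F,B) = 2.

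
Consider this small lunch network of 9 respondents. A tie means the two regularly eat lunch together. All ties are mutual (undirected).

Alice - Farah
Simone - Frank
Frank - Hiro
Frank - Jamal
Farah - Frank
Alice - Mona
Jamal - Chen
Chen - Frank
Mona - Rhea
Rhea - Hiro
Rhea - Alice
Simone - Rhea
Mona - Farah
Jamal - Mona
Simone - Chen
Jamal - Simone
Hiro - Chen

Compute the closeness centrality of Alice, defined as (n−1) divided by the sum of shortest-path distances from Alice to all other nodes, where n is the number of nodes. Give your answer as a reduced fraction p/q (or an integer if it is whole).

Distances from Alice: Chen:3, Farah:1, Frank:2, Hiro:2, Jamal:2, Mona:1, Rhea:1, Simone:2. Sum = 14.
n = 9, so closeness = 8/14 = 4/7.

4/7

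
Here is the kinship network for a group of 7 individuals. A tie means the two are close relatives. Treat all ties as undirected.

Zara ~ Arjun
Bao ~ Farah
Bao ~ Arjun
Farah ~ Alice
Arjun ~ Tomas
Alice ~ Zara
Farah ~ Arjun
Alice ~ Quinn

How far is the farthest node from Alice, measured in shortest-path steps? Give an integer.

3

Distances from Alice: Arjun:2, Bao:2, Farah:1, Quinn:1, Tomas:3, Zara:1.
The largest is 3 (to Tomas), so the eccentricity of Alice is 3.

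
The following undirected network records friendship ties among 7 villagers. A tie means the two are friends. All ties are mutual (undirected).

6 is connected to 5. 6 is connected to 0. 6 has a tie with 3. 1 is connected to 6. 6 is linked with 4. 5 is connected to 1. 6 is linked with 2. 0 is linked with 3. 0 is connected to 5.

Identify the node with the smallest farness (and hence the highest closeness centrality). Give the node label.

6

Farness (sum of distances to all others) for each node — 0:9, 1:10, 2:11, 3:10, 4:11, 5:9, 6:6.
The smallest farness is 6, for 6, so 6 has the highest closeness.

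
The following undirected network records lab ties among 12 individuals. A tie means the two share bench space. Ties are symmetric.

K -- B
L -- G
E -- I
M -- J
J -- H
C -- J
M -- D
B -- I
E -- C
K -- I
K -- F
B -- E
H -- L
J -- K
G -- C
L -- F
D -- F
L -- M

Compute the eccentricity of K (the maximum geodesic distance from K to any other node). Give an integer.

Distances from K: B:1, C:2, D:2, E:2, F:1, G:3, H:2, I:1, J:1, L:2, M:2.
The largest is 3 (to G), so the eccentricity of K is 3.

3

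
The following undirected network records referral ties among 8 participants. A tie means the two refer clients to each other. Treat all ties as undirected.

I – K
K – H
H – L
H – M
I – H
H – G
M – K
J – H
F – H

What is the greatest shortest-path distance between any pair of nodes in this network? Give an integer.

Eccentricity of each node (its greatest distance to any other): F:2, G:2, H:1, I:2, J:2, K:2, L:2, M:2.
The maximum eccentricity is 2, realized for instance by the pair L–G via L – H – G. So the diameter is 2.

2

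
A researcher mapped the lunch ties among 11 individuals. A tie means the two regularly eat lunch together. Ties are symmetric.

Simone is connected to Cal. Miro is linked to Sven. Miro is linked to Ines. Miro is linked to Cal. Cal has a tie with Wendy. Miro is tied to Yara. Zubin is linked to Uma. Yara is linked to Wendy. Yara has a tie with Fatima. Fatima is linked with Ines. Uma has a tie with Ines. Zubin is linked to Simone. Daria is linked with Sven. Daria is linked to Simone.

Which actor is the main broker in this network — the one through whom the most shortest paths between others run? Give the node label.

Unnormalized betweenness of each node: Cal:109/12, Daria:2, Fatima:11/6, Ines:115/12, Miro:95/6, Simone:35/4, Sven:4, Uma:15/4, Wendy:11/6, Yara:35/6, Zubin:7/2.
Miro has the largest value, 95/6, making it the main broker — the node through which the most shortest paths run.

Miro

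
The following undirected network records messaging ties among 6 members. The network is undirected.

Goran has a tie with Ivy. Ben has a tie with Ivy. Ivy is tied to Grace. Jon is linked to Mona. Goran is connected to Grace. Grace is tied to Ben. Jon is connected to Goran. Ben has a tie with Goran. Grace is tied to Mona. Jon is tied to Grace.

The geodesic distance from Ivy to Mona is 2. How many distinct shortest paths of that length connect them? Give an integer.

1

The shortest distance is 2, and the only length-2 path is Ivy–Grace–Mona. So there is exactly 1 shortest path.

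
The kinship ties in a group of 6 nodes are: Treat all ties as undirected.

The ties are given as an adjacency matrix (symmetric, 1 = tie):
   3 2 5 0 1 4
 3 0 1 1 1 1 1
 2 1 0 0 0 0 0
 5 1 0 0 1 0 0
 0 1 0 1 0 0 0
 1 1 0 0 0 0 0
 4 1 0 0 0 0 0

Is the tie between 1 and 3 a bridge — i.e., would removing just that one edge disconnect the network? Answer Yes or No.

Yes

Without the 1–3 edge there is no alternate route between 1 and 3, so the network disconnects. It is a bridge.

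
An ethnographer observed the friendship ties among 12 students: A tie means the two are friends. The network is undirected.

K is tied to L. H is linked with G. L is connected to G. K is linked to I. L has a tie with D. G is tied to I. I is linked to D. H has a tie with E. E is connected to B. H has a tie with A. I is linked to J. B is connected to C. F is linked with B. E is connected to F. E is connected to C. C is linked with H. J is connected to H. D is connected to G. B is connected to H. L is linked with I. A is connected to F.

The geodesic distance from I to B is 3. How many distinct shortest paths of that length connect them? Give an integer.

The shortest distance is 3. The length-3 paths are: I–J–H–B; I–G–H–B.
That gives 2 distinct shortest paths.

2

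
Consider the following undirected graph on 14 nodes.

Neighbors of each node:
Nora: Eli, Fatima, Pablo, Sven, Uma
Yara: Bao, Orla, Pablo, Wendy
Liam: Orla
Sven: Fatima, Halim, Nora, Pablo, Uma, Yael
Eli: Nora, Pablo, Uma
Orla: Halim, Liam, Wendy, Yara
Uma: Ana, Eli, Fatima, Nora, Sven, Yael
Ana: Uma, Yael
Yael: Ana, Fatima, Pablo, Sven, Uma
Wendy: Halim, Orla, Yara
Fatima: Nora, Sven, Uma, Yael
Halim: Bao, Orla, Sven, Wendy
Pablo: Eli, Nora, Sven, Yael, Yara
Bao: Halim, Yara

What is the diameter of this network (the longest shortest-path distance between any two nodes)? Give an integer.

5

Eccentricity of each node (its greatest distance to any other): Ana:5, Bao:4, Eli:4, Fatima:4, Halim:3, Liam:5, Nora:4, Orla:4, Pablo:3, Sven:3, Uma:4, Wendy:4, Yael:4, Yara:3.
The maximum eccentricity is 5, realized for instance by the pair Liam–Ana via Liam – Orla – Halim – Sven – Yael – Ana. So the diameter is 5.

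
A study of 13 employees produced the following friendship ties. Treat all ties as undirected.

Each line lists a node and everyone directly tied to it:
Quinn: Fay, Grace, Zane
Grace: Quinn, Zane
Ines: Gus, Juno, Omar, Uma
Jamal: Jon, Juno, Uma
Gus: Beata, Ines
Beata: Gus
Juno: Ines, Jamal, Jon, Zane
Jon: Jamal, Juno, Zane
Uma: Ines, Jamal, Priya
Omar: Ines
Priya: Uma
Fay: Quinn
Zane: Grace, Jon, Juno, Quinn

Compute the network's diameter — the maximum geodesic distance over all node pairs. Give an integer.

Eccentricity of each node (its greatest distance to any other): Beata:6, Fay:6, Grace:5, Gus:5, Ines:4, Jamal:4, Jon:4, Juno:3, Omar:5, Priya:6, Quinn:5, Uma:5, Zane:4.
The maximum eccentricity is 6, realized for instance by the pair Priya–Fay via Priya – Uma – Jamal – Juno – Zane – Quinn – Fay. So the diameter is 6.

6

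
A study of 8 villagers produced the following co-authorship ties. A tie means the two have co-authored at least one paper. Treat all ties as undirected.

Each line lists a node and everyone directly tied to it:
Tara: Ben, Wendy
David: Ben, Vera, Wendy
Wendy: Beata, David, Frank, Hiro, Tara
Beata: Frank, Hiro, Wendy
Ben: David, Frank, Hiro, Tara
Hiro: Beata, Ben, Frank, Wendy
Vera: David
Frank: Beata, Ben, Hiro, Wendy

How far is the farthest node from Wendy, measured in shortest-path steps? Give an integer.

2

Distances from Wendy: Beata:1, Ben:2, David:1, Frank:1, Hiro:1, Tara:1, Vera:2.
The largest is 2 (to Vera and Ben), so the eccentricity of Wendy is 2.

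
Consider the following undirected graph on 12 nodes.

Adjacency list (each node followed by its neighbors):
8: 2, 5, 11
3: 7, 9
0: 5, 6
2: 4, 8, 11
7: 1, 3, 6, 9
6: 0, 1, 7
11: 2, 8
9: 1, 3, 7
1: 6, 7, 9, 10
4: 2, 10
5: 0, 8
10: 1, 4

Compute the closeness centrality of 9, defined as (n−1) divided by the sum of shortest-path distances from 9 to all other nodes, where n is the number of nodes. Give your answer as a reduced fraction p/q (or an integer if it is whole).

Distances from 9: 0:3, 1:1, 2:4, 3:1, 4:3, 5:4, 6:2, 7:1, 8:5, 10:2, 11:5. Sum = 31.
n = 12, so closeness = 11/31.

11/31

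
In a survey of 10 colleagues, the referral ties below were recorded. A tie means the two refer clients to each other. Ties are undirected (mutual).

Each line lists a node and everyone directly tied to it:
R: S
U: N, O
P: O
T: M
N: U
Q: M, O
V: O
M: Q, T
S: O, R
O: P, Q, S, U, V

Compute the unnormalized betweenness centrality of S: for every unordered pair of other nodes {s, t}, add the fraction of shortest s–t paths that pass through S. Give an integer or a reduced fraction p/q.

8

Pairs whose geodesics pass through S — R–N: 1; R–P: 1; R–U: 1; R–O: 1; R–M: 1; R–Q: 1; R–V: 1; R–T: 1.
All other pairs contribute 0.
Summing the contributions gives betweenness(S) = 8.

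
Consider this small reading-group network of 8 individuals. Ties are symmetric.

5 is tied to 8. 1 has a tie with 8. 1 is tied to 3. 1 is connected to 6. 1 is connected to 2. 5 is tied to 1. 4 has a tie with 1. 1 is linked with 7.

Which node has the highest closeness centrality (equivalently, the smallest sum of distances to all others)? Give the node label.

Farness (sum of distances to all others) for each node — 1:7, 2:13, 3:13, 4:13, 5:12, 6:13, 7:13, 8:12.
The smallest farness is 7, for 1, so 1 has the highest closeness.

1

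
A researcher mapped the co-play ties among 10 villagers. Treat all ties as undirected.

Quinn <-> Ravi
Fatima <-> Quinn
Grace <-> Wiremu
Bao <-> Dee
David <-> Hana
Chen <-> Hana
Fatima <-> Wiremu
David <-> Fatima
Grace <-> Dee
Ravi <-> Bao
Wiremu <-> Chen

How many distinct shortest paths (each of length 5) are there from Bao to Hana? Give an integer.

The shortest distance is 5. The length-5 paths are: Bao–Ravi–Quinn–Fatima–David–Hana; Bao–Dee–Grace–Wiremu–Chen–Hana.
That gives 2 distinct shortest paths.

2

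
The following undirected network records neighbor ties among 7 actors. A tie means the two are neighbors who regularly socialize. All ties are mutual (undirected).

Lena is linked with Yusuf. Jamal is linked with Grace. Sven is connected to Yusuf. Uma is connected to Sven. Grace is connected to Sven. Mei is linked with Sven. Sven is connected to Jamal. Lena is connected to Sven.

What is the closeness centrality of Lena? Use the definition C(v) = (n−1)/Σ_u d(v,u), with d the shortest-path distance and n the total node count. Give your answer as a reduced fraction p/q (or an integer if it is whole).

Distances from Lena: Grace:2, Jamal:2, Mei:2, Sven:1, Uma:2, Yusuf:1. Sum = 10.
n = 7, so closeness = 6/10 = 3/5.

3/5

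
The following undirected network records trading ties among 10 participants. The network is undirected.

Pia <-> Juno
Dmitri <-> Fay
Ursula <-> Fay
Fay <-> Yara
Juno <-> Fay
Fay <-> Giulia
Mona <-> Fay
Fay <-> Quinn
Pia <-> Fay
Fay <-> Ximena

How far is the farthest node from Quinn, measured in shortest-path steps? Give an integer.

2

Distances from Quinn: Dmitri:2, Fay:1, Giulia:2, Juno:2, Mona:2, Pia:2, Ursula:2, Ximena:2, Yara:2.
The largest is 2 (to Giulia, Ursula, Yara, Dmitri, Ximena, Mona, Pia, and Juno), so the eccentricity of Quinn is 2.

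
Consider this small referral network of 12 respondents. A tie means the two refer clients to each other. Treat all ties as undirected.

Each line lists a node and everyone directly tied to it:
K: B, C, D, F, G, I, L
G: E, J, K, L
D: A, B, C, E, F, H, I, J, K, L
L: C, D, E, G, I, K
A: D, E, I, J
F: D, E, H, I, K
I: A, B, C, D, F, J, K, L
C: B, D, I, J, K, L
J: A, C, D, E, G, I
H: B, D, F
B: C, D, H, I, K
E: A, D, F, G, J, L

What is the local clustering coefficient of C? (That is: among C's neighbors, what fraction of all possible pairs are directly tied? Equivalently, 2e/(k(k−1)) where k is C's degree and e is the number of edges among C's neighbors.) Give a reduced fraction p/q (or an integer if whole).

11/15

C's neighbors: B, D, I, J, K, and L (k = 6).
Possible neighbor pairs: C(6,2) = 15. Edges among them: B–D, B–I, B–K, D–I, D–J, D–K, D–L, I–J, I–K, I–L, K–L → e = 11.
Clustering(C) = 11/15.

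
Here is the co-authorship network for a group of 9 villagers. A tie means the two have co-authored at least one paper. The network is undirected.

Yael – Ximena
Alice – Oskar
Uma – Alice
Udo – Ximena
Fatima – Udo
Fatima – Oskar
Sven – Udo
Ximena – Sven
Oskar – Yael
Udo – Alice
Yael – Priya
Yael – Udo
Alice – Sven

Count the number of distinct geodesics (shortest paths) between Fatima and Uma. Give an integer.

The shortest distance is 3. The length-3 paths are: Fatima–Oskar–Alice–Uma; Fatima–Udo–Alice–Uma.
That gives 2 distinct shortest paths.

2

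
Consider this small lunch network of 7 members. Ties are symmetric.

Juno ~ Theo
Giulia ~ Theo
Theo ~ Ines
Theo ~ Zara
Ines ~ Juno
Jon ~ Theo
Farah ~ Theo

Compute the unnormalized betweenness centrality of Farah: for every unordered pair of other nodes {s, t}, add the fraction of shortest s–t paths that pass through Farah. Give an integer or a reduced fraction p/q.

0

No shortest path between any pair of other nodes passes through Farah.
Summing the contributions gives betweenness(Farah) = 0.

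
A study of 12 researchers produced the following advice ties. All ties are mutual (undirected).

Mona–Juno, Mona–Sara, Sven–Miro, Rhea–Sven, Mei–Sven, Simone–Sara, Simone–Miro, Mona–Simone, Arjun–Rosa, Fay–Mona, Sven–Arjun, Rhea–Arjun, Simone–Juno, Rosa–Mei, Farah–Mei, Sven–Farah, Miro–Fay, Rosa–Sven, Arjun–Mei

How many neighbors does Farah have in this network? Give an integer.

2

Farah is directly tied to Mei and Sven. That is 2 neighbors, so the degree of Farah is 2.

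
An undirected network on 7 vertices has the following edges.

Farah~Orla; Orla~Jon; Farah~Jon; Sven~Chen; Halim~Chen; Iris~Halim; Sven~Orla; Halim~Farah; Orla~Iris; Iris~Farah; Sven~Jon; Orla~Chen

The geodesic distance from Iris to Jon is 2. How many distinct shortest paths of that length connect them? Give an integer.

2

The shortest distance is 2. The length-2 paths are: Iris–Farah–Jon; Iris–Orla–Jon.
That gives 2 distinct shortest paths.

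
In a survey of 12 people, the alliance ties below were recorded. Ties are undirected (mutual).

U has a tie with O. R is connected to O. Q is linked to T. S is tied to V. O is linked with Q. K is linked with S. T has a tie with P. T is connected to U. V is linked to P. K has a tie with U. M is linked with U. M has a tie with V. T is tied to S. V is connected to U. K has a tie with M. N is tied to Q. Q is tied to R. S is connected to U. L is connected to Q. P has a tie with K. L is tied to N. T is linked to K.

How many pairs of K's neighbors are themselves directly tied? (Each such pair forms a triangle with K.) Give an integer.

K's neighbors: M, P, S, T, and U.
Neighbor pairs that are themselves tied: K–M–U; K–P–T; K–S–T; K–S–U; K–T–U. Each forms one triangle with K, for 5 in total.

5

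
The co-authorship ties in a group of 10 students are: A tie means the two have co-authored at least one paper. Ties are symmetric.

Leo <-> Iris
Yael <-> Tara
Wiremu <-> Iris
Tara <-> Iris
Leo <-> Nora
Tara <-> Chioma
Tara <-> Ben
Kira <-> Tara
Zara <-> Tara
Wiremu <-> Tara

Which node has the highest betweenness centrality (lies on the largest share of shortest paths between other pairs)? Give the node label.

Unnormalized betweenness of each node: Ben:0, Chioma:0, Iris:14, Kira:0, Leo:8, Nora:0, Tara:30, Wiremu:0, Yael:0, Zara:0.
Tara has the largest value, 30, making it the main broker — the node through which the most shortest paths run.

Tara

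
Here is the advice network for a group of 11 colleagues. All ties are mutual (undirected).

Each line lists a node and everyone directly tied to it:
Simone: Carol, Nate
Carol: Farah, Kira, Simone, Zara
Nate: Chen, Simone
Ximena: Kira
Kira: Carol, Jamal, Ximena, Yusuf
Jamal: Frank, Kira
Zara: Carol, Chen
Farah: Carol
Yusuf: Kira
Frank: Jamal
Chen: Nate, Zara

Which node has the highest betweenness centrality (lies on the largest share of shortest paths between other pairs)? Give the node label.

Carol

Unnormalized betweenness of each node: Carol:30, Chen:1, Farah:0, Frank:0, Jamal:9, Kira:29, Nate:1, Simone:7, Ximena:0, Yusuf:0, Zara:7.
Carol has the largest value, 30, making it the main broker — the node through which the most shortest paths run.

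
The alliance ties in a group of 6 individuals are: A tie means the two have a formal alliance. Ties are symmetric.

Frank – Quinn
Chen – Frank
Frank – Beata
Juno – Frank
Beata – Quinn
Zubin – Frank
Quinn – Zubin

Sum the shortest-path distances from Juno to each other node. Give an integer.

Distances from Juno: Beata:2, Chen:2, Frank:1, Quinn:2, Zubin:2.
Sum = 2 + 2 + 1 + 2 + 2 = 9.

9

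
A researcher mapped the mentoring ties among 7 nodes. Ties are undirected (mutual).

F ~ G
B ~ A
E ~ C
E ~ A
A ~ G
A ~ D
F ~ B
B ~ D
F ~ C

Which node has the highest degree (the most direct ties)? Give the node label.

A

Degrees — A:4, B:3, C:2, D:2, E:2, F:3, G:2.
The maximum is 4, attained only by A.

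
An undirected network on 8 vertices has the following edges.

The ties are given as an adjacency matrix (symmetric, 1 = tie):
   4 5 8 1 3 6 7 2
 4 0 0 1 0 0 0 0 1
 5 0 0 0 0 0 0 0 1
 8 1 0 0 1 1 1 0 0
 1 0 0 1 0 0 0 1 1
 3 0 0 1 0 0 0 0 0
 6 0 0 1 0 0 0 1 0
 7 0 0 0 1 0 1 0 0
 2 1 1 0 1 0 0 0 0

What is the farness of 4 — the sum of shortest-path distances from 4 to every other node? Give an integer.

Distances from 4: 1:2, 2:1, 3:2, 5:2, 6:2, 7:3, 8:1.
Sum = 2 + 1 + 2 + 2 + 2 + 3 + 1 = 13.

13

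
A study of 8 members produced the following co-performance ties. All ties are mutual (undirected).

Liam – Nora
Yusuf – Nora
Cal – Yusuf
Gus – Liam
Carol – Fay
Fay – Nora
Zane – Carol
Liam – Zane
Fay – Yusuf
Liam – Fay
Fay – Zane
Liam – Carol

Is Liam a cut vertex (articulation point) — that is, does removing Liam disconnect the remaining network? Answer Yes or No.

Yes

Removing Liam leaves {Cal, Carol, Fay, Nora, Yusuf, and Zane} with no path to {Gus}, so the network splits into 2 components. Liam is a cut vertex.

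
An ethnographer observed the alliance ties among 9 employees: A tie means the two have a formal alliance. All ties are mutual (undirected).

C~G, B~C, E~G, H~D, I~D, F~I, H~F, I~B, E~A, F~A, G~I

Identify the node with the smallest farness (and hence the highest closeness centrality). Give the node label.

I

Farness (sum of distances to all others) for each node — A:17, B:17, C:19, D:17, E:17, F:14, G:14, H:19, I:12.
The smallest farness is 12, for I, so I has the highest closeness.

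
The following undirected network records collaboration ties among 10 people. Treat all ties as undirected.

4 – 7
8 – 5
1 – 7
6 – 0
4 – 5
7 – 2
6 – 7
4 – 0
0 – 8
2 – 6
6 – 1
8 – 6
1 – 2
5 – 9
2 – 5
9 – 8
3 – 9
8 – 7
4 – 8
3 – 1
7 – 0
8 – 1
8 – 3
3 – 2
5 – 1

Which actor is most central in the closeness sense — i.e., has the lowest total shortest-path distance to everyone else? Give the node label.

Farness (sum of distances to all others) for each node — 0:14, 1:12, 2:13, 3:14, 4:14, 5:13, 6:13, 7:12, 8:10, 9:15.
The smallest farness is 10, for 8, so 8 has the highest closeness.

8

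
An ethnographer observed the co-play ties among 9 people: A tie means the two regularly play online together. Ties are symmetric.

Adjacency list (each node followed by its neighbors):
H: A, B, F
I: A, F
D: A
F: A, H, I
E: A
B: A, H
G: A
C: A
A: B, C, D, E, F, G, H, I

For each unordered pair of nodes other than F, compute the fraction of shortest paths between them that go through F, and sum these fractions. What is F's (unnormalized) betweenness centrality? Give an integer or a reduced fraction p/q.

Pairs whose geodesics pass through F — I–H: 1/2.
All other pairs contribute 0.
Summing the contributions gives betweenness(F) = 1/2.

1/2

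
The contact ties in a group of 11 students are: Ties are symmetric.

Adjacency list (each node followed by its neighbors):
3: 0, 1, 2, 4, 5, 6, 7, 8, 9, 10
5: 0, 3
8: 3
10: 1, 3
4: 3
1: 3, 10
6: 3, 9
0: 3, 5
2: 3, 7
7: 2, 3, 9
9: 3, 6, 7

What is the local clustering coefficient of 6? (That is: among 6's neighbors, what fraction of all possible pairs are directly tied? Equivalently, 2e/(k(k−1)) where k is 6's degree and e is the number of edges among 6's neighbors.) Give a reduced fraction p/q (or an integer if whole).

1

6's neighbors: 3 and 9 (k = 2).
Possible neighbor pairs: C(2,2) = 1. Edges among them: 3–9 → e = 1.
Clustering(6) = 1/1.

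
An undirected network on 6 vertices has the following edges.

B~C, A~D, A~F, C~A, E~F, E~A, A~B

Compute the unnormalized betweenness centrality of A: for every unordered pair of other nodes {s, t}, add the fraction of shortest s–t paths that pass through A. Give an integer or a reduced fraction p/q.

Pairs whose geodesics pass through A — E–B: 1; E–C: 1; E–D: 1; B–D: 1; B–F: 1; C–D: 1; C–F: 1; D–F: 1.
All other pairs contribute 0.
Summing the contributions gives betweenness(A) = 8.

8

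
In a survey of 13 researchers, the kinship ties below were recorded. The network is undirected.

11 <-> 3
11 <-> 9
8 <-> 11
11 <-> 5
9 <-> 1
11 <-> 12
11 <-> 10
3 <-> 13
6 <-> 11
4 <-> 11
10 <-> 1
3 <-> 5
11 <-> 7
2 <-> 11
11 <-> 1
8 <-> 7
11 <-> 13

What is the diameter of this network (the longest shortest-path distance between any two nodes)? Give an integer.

Eccentricity of each node (its greatest distance to any other): 1:2, 2:2, 3:2, 4:2, 5:2, 6:2, 7:2, 8:2, 9:2, 10:2, 11:1, 12:2, 13:2.
The maximum eccentricity is 2, realized for instance by the pair 1–3 via 1 – 11 – 3. So the diameter is 2.

2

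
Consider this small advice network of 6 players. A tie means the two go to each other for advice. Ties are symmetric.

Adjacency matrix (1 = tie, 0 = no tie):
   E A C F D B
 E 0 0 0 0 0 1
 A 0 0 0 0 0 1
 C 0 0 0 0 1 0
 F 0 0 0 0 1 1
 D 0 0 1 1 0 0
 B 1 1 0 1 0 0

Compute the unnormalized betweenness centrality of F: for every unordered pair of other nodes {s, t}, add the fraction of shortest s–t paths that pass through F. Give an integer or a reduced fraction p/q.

Pairs whose geodesics pass through F — E–C: 1; E–D: 1; A–C: 1; A–D: 1; C–B: 1; D–B: 1.
All other pairs contribute 0.
Summing the contributions gives betweenness(F) = 6.

6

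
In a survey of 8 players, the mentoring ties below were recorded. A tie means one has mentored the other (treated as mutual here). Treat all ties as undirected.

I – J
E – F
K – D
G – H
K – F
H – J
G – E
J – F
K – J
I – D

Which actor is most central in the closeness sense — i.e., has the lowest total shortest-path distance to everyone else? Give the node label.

J

Farness (sum of distances to all others) for each node — D:16, E:14, F:11, G:16, H:13, I:14, J:10, K:12.
The smallest farness is 10, for J, so J has the highest closeness.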